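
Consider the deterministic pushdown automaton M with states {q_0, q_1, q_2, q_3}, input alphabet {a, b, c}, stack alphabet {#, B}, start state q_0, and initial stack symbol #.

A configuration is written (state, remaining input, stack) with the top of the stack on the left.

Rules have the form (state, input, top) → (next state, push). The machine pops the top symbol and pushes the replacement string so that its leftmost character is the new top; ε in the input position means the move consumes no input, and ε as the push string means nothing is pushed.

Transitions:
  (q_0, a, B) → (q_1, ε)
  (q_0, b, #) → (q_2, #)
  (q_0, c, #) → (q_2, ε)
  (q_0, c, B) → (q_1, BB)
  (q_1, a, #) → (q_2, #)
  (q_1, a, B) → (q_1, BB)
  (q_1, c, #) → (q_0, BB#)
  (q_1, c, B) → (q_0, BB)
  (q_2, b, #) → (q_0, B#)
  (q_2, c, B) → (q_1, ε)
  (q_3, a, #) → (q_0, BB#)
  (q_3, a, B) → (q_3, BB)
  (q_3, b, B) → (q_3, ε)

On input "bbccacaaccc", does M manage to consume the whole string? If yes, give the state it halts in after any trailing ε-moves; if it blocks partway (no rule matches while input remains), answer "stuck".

(q_0, bbccacaaccc, #) ⊢ (q_2, bccacaaccc, #) ⊢ (q_0, ccacaaccc, B#) ⊢ (q_1, cacaaccc, BB#) ⊢ (q_0, acaaccc, BBB#) ⊢ (q_1, caaccc, BB#) ⊢ (q_0, aaccc, BBB#) ⊢ (q_1, accc, BB#) ⊢ (q_1, ccc, BBB#) ⊢ (q_0, cc, BBBB#) ⊢ (q_1, c, BBBBB#) ⊢ (q_0, ε, BBBBBB#)
All input consumed; M is in state q_0.

q_0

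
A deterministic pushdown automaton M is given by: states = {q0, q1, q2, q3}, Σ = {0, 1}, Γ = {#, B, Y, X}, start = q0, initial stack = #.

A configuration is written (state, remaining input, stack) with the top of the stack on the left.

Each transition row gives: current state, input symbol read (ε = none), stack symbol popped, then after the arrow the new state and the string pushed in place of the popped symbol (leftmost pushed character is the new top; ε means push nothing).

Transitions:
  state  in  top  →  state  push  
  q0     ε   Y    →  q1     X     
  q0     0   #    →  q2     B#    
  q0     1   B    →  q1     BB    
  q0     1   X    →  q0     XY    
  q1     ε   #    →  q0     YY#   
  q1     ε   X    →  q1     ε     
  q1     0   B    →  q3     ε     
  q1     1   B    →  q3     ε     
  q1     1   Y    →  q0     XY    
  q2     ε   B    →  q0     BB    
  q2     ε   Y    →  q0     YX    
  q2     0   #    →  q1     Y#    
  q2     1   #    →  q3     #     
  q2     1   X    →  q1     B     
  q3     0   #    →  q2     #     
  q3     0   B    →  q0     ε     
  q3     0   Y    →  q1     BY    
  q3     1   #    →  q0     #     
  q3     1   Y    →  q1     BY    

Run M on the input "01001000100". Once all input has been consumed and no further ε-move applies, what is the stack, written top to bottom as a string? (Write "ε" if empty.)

B#

(q0, 01001000100, #)
  read 0, top #: go to q2, push B# → (q2, 1001000100, B#)
  ε-move, top B: go to q0, push BB → (q0, 1001000100, BB#)
  read 1, top B: go to q1, push BB → (q1, 001000100, BBB#)
  read 0, top B: go to q3, push ε → (q3, 01000100, BB#)
  read 0, top B: go to q0, push ε → (q0, 1000100, B#)
  read 1, top B: go to q1, push BB → (q1, 000100, BB#)
  read 0, top B: go to q3, push ε → (q3, 00100, B#)
  read 0, top B: go to q0, push ε → (q0, 0100, #)
  read 0, top #: go to q2, push B# → (q2, 100, B#)
  ε-move, top B: go to q0, push BB → (q0, 100, BB#)
  read 1, top B: go to q1, push BB → (q1, 00, BBB#)
  read 0, top B: go to q3, push ε → (q3, 0, BB#)
  read 0, top B: go to q0, push ε → (q0, ε, B#)
All input consumed in state q0 with stack B#.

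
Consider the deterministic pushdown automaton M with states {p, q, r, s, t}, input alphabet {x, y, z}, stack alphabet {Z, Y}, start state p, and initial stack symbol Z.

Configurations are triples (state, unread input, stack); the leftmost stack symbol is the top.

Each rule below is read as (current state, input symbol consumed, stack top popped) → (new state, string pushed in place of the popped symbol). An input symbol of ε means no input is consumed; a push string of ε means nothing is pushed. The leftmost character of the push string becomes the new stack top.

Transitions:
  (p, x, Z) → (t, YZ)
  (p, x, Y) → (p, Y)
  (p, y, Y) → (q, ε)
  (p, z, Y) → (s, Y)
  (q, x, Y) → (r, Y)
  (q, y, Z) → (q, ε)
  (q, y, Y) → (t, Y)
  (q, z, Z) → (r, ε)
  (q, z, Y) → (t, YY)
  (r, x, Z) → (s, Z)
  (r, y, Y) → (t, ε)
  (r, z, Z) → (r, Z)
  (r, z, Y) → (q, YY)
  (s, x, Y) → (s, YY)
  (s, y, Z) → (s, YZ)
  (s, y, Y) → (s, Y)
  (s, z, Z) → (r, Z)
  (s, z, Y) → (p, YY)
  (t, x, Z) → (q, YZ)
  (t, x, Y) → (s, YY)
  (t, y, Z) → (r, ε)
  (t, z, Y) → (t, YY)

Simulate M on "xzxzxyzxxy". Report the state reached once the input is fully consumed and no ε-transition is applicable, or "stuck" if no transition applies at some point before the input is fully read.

(p, xzxzxyzxxy, Z)
  read x, top Z: go to t, push YZ → (t, zxzxyzxxy, YZ)
  read z, top Y: go to t, push YY → (t, xzxyzxxy, YYZ)
  read x, top Y: go to s, push YY → (s, zxyzxxy, YYYZ)
  read z, top Y: go to p, push YY → (p, xyzxxy, YYYYZ)
  read x, top Y: go to p, push Y → (p, yzxxy, YYYYZ)
  read y, top Y: go to q, push ε → (q, zxxy, YYYZ)
  read z, top Y: go to t, push YY → (t, xxy, YYYYZ)
  read x, top Y: go to s, push YY → (s, xy, YYYYYZ)
  read x, top Y: go to s, push YY → (s, y, YYYYYYZ)
  read y, top Y: go to s, push Y → (s, ε, YYYYYYZ)
All input consumed; M is in state s.

s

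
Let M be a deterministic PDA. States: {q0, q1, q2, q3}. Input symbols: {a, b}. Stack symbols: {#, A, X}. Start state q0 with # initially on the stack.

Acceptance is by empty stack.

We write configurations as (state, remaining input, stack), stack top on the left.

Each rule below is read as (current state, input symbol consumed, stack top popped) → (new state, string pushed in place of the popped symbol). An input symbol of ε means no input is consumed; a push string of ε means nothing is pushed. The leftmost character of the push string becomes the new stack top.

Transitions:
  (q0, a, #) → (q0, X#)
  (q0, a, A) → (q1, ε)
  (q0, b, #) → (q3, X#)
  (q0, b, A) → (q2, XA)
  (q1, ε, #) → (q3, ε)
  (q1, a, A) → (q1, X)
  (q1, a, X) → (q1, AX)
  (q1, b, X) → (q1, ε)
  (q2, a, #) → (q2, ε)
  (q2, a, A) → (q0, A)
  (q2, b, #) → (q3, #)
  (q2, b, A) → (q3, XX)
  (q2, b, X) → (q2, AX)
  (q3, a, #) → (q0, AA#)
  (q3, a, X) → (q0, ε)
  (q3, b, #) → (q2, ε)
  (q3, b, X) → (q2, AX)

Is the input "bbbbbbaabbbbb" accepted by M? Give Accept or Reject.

Accept

(q0, bbbbbbaabbbbb, #)
  read b, top #: go to q3, push X# → (q3, bbbbbaabbbbb, X#)
  read b, top X: go to q2, push AX → (q2, bbbbaabbbbb, AX#)
  read b, top A: go to q3, push XX → (q3, bbbaabbbbb, XXX#)
  read b, top X: go to q2, push AX → (q2, bbaabbbbb, AXXX#)
  read b, top A: go to q3, push XX → (q3, baabbbbb, XXXXX#)
  read b, top X: go to q2, push AX → (q2, aabbbbb, AXXXXX#)
  read a, top A: go to q0, push A → (q0, abbbbb, AXXXXX#)
  read a, top A: go to q1, push ε → (q1, bbbbb, XXXXX#)
  read b, top X: go to q1, push ε → (q1, bbbb, XXXX#)
  read b, top X: go to q1, push ε → (q1, bbb, XXX#)
  read b, top X: go to q1, push ε → (q1, bb, XX#)
  read b, top X: go to q1, push ε → (q1, b, X#)
  read b, top X: go to q1, push ε → (q1, ε, #)
  ε-move, top #: go to q3, push ε → (q3, ε, ε)
All input consumed and the stack is empty.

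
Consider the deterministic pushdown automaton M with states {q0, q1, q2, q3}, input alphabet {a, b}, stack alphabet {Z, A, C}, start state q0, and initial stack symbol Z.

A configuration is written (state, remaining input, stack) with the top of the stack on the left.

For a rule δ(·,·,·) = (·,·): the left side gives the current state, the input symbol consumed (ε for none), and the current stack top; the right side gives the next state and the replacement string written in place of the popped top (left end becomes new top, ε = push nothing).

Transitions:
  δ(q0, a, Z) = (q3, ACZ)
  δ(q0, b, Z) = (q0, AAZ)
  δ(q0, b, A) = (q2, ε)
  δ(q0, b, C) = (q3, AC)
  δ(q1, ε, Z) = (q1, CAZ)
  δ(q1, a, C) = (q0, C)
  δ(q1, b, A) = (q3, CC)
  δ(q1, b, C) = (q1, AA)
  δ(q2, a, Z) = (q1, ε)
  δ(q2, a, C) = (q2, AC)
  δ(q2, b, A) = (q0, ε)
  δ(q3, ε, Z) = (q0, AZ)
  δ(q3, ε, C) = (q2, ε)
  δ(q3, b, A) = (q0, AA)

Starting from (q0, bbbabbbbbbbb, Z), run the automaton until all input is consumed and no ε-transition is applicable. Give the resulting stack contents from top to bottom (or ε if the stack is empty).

(q0, bbbabbbbbbbb, Z) ⊢ (q0, bbabbbbbbbb, AAZ) ⊢ (q2, babbbbbbbb, AZ) ⊢ (q0, abbbbbbbb, Z) ⊢ (q3, bbbbbbbb, ACZ) ⊢ (q0, bbbbbbb, AACZ) ⊢ (q2, bbbbbb, ACZ) ⊢ (q0, bbbbb, CZ) ⊢ (q3, bbbb, ACZ) ⊢ (q0, bbb, AACZ) ⊢ (q2, bb, ACZ) ⊢ (q0, b, CZ) ⊢ (q3, ε, ACZ)
All input consumed in state q3 with stack ACZ.

ACZ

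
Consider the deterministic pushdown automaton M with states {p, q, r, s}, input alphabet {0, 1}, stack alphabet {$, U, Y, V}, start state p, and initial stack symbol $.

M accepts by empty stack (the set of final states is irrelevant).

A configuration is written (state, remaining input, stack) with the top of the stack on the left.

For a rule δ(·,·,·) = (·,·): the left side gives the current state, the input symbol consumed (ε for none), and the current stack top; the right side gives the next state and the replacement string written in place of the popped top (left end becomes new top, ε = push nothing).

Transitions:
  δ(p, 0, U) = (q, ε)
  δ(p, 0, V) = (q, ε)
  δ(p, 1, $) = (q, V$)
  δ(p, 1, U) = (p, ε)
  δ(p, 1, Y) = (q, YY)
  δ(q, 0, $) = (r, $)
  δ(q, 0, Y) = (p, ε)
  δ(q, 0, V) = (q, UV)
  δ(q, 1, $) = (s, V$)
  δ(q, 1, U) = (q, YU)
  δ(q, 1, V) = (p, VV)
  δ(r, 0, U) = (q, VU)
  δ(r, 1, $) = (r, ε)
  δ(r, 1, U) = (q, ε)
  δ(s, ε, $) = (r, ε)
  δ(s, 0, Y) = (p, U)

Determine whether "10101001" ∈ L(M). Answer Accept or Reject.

(p, 10101001, $) ⊢ (q, 0101001, V$) ⊢ (q, 101001, UV$) ⊢ (q, 01001, YUV$) ⊢ (p, 1001, UV$) ⊢ (p, 001, V$) ⊢ (q, 01, $) ⊢ (r, 1, $) ⊢ (r, ε, ε)
All input consumed and the stack is empty.

Accept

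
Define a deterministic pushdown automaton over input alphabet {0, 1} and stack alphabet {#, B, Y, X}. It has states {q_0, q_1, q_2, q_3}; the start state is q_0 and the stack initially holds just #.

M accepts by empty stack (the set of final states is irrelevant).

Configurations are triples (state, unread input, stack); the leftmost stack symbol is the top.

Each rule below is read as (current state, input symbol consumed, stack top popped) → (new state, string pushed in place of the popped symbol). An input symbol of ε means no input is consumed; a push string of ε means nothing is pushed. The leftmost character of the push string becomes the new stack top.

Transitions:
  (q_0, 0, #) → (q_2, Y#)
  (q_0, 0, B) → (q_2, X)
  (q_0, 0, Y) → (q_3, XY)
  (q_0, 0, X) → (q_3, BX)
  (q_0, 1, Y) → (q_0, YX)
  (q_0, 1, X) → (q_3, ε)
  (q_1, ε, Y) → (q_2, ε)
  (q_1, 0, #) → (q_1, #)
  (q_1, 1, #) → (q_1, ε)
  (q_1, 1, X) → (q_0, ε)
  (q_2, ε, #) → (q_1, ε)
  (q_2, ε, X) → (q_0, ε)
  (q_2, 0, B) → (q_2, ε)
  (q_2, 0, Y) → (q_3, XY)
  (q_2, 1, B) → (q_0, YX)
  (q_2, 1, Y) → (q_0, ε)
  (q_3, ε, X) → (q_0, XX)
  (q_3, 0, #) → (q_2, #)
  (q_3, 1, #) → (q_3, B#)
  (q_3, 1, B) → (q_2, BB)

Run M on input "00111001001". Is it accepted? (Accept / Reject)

(q_0, 00111001001, #)
  read 0, top #: go to q_2, push Y# → (q_2, 0111001001, Y#)
  read 0, top Y: go to q_3, push XY → (q_3, 111001001, XY#)
  ε-move, top X: go to q_0, push XX → (q_0, 111001001, XXY#)
  read 1, top X: go to q_3, push ε → (q_3, 11001001, XY#)
  ε-move, top X: go to q_0, push XX → (q_0, 11001001, XXY#)
  read 1, top X: go to q_3, push ε → (q_3, 1001001, XY#)
  ε-move, top X: go to q_0, push XX → (q_0, 1001001, XXY#)
  read 1, top X: go to q_3, push ε → (q_3, 001001, XY#)
  ε-move, top X: go to q_0, push XX → (q_0, 001001, XXY#)
  read 0, top X: go to q_3, push BX → (q_3, 01001, BXXY#)
No transition applies at (q_3, 01001, BXXY#); input not fully consumed.

Reject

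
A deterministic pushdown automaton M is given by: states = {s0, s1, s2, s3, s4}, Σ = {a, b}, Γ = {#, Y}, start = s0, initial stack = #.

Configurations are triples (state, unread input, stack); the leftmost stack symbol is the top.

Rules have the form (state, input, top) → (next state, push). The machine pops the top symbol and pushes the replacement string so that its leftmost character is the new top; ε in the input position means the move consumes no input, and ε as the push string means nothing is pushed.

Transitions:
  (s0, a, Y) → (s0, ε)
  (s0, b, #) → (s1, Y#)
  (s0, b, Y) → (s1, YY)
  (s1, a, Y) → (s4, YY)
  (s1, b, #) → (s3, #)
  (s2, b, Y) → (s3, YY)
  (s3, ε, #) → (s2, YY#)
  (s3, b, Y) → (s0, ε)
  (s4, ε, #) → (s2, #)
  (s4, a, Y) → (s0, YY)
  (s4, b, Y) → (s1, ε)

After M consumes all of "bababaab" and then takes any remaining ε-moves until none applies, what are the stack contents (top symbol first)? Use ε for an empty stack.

YYYY#

(s0, bababaab, #)
  read b, top #: go to s1, push Y# → (s1, ababaab, Y#)
  read a, top Y: go to s4, push YY → (s4, babaab, YY#)
  read b, top Y: go to s1, push ε → (s1, abaab, Y#)
  read a, top Y: go to s4, push YY → (s4, baab, YY#)
  read b, top Y: go to s1, push ε → (s1, aab, Y#)
  read a, top Y: go to s4, push YY → (s4, ab, YY#)
  read a, top Y: go to s0, push YY → (s0, b, YYY#)
  read b, top Y: go to s1, push YY → (s1, ε, YYYY#)
All input consumed in state s1 with stack YYYY#.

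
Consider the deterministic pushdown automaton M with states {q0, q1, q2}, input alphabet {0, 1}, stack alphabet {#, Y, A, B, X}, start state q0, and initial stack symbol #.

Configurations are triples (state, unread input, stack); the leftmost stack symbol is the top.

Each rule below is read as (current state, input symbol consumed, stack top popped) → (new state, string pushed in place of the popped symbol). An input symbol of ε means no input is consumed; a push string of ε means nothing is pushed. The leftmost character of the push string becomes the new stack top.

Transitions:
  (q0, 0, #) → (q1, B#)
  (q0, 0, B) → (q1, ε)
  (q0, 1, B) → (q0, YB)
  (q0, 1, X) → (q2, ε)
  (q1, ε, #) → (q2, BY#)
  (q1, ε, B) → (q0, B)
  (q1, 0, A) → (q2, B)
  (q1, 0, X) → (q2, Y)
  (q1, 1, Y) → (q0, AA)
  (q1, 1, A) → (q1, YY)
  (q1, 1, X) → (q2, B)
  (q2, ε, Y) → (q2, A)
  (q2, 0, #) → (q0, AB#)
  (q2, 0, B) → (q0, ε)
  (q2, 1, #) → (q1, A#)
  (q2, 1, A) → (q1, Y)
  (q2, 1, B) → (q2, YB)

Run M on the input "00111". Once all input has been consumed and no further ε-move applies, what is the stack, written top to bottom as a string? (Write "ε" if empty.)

AABY#

(q0, 00111, #)
  read 0, top #: go to q1, push B# → (q1, 0111, B#)
  ε-move, top B: go to q0, push B → (q0, 0111, B#)
  read 0, top B: go to q1, push ε → (q1, 111, #)
  ε-move, top #: go to q2, push BY# → (q2, 111, BY#)
  read 1, top B: go to q2, push YB → (q2, 11, YBY#)
  ε-move, top Y: go to q2, push A → (q2, 11, ABY#)
  read 1, top A: go to q1, push Y → (q1, 1, YBY#)
  read 1, top Y: go to q0, push AA → (q0, ε, AABY#)
All input consumed in state q0 with stack AABY#.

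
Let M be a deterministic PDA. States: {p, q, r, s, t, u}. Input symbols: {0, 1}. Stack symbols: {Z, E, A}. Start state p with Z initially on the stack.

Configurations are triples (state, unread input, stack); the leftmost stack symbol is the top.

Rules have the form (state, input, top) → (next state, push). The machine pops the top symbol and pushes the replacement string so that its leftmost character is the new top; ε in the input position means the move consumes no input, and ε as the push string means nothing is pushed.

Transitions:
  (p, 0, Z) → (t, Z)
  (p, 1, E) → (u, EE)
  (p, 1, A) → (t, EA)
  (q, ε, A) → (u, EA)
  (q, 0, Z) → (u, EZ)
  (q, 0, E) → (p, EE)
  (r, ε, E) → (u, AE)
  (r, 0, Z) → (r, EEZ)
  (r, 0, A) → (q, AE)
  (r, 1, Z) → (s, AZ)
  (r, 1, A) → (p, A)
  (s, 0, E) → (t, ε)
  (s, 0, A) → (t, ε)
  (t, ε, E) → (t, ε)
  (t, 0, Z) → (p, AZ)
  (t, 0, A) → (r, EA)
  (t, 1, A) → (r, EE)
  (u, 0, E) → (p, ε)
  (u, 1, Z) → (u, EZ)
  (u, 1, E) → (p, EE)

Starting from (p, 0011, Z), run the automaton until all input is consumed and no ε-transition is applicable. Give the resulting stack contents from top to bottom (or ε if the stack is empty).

AEEZ

(p, 0011, Z) ⊢ (t, 011, Z) ⊢ (p, 11, AZ) ⊢ (t, 1, EAZ) ⊢ (t, 1, AZ) ⊢ (r, ε, EEZ) ⊢ (u, ε, AEEZ)
All input consumed in state u with stack AEEZ.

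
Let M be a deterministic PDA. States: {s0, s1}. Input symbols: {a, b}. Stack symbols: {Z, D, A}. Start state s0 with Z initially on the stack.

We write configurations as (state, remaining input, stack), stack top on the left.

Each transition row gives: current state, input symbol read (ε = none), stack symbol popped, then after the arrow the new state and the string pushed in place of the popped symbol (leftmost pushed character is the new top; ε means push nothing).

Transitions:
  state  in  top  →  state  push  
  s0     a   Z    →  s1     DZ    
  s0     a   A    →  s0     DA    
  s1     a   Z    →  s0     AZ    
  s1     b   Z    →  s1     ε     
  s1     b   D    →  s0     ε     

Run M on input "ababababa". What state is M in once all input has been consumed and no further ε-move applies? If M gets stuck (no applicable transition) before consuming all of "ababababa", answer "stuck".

s1

(s0, ababababa, Z) ⊢ (s1, babababa, DZ) ⊢ (s0, abababa, Z) ⊢ (s1, bababa, DZ) ⊢ (s0, ababa, Z) ⊢ (s1, baba, DZ) ⊢ (s0, aba, Z) ⊢ (s1, ba, DZ) ⊢ (s0, a, Z) ⊢ (s1, ε, DZ)
All input consumed; M is in state s1.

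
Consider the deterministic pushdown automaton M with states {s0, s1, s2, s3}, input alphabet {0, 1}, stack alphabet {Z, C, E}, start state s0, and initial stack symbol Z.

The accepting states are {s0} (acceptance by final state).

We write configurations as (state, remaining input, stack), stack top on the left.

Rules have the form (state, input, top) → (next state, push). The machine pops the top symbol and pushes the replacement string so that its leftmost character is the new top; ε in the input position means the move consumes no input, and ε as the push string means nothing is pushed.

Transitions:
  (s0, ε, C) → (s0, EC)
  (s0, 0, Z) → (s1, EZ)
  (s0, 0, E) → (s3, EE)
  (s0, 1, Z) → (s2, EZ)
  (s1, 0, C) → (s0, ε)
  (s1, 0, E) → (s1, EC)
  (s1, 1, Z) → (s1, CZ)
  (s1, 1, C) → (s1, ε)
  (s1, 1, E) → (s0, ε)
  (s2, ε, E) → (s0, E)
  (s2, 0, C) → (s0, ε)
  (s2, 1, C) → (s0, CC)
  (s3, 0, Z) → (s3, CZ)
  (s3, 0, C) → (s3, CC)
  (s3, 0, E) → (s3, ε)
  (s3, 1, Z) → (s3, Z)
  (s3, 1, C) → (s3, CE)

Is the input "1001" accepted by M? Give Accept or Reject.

(s0, 1001, Z)
  read 1, top Z: go to s2, push EZ → (s2, 001, EZ)
  ε-move, top E: go to s0, push E → (s0, 001, EZ)
  read 0, top E: go to s3, push EE → (s3, 01, EEZ)
  read 0, top E: go to s3, push ε → (s3, 1, EZ)
No transition applies at (s3, 1, EZ); input not fully consumed.

Reject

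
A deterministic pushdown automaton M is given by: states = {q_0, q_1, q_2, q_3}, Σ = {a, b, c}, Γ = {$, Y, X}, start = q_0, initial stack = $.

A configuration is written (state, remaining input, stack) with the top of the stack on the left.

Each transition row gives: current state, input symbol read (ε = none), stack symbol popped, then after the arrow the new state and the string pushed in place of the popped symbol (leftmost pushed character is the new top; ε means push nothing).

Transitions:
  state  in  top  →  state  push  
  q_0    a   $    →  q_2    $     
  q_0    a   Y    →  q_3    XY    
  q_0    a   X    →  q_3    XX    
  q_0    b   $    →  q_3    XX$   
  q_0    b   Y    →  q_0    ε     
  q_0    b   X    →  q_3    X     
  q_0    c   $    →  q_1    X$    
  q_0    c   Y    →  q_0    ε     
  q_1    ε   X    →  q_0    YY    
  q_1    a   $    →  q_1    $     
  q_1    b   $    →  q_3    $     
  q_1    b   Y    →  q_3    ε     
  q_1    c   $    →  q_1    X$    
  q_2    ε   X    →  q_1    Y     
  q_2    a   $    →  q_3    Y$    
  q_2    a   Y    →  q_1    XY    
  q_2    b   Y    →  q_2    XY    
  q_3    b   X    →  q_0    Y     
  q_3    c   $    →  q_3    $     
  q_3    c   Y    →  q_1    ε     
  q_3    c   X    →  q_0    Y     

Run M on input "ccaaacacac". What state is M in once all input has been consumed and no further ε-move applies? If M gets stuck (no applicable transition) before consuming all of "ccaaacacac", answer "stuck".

(q_0, ccaaacacac, $)
  read c, top $: go to q_1, push X$ → (q_1, caaacacac, X$)
  ε-move, top X: go to q_0, push YY → (q_0, caaacacac, YY$)
  read c, top Y: go to q_0, push ε → (q_0, aaacacac, Y$)
  read a, top Y: go to q_3, push XY → (q_3, aacacac, XY$)
No transition for (q_3, a, top X); M blocks with input aacacac remaining.

stuck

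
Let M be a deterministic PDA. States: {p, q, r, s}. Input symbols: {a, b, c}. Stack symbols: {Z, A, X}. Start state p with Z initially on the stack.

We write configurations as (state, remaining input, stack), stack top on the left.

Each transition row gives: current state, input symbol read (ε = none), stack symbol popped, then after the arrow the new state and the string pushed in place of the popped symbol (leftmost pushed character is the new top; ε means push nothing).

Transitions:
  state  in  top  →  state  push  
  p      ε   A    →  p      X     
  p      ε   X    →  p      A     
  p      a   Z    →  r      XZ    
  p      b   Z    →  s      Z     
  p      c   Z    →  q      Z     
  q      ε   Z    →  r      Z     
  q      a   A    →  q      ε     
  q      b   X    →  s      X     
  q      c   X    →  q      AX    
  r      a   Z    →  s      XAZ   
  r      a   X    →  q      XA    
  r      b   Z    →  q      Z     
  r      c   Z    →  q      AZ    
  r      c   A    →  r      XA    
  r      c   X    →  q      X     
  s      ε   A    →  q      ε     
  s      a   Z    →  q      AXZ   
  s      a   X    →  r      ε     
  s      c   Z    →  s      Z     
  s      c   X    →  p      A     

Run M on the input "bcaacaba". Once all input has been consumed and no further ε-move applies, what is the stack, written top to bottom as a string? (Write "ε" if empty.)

Z

(p, bcaacaba, Z)
  read b, top Z: go to s, push Z → (s, caacaba, Z)
  read c, top Z: go to s, push Z → (s, aacaba, Z)
  read a, top Z: go to q, push AXZ → (q, acaba, AXZ)
  read a, top A: go to q, push ε → (q, caba, XZ)
  read c, top X: go to q, push AX → (q, aba, AXZ)
  read a, top A: go to q, push ε → (q, ba, XZ)
  read b, top X: go to s, push X → (s, a, XZ)
  read a, top X: go to r, push ε → (r, ε, Z)
All input consumed in state r with stack Z.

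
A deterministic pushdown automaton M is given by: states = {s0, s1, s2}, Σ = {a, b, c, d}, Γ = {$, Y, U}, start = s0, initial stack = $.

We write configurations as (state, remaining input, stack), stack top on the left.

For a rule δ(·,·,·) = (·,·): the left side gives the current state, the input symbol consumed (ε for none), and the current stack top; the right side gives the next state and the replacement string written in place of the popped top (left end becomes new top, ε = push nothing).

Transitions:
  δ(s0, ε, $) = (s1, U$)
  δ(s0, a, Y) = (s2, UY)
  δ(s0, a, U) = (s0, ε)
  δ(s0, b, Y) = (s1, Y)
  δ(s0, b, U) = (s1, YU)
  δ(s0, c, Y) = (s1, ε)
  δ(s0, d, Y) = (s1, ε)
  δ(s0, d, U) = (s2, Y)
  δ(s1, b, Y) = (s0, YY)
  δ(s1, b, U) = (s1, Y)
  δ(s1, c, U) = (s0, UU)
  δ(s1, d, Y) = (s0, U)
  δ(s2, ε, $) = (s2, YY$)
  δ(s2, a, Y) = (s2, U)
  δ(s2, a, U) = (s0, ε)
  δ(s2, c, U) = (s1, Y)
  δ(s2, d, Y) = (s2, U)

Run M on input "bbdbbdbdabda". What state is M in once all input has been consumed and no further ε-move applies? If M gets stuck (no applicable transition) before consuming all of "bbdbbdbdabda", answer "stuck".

s0

(s0, bbdbbdbdabda, $) ⊢ (s1, bbdbbdbdabda, U$) ⊢ (s1, bdbbdbdabda, Y$) ⊢ (s0, dbbdbdabda, YY$) ⊢ (s1, bbdbdabda, Y$) ⊢ (s0, bdbdabda, YY$) ⊢ (s1, dbdabda, YY$) ⊢ (s0, bdabda, UY$) ⊢ (s1, dabda, YUY$) ⊢ (s0, abda, UUY$) ⊢ (s0, bda, UY$) ⊢ (s1, da, YUY$) ⊢ (s0, a, UUY$) ⊢ (s0, ε, UY$)
All input consumed; M is in state s0.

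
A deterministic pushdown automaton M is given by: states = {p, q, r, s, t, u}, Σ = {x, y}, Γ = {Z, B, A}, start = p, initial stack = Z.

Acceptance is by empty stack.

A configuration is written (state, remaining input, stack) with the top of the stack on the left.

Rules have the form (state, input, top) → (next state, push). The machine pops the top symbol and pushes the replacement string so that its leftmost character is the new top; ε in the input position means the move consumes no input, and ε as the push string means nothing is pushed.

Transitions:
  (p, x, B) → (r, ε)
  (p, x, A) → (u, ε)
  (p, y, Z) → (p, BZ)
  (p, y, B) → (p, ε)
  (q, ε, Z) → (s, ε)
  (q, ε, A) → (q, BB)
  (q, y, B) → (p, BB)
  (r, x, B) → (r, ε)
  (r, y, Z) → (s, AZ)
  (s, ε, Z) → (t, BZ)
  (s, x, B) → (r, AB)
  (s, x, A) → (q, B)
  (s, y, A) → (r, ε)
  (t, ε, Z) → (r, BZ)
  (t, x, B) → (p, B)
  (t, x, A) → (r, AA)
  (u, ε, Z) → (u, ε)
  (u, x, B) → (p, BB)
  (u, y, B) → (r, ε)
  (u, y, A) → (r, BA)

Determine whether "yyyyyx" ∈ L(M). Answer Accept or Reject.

(p, yyyyyx, Z)
  read y, top Z: go to p, push BZ → (p, yyyyx, BZ)
  read y, top B: go to p, push ε → (p, yyyx, Z)
  read y, top Z: go to p, push BZ → (p, yyx, BZ)
  read y, top B: go to p, push ε → (p, yx, Z)
  read y, top Z: go to p, push BZ → (p, x, BZ)
  read x, top B: go to r, push ε → (r, ε, Z)
All input consumed; stack is Z, not empty, and no further ε-move applies.

Reject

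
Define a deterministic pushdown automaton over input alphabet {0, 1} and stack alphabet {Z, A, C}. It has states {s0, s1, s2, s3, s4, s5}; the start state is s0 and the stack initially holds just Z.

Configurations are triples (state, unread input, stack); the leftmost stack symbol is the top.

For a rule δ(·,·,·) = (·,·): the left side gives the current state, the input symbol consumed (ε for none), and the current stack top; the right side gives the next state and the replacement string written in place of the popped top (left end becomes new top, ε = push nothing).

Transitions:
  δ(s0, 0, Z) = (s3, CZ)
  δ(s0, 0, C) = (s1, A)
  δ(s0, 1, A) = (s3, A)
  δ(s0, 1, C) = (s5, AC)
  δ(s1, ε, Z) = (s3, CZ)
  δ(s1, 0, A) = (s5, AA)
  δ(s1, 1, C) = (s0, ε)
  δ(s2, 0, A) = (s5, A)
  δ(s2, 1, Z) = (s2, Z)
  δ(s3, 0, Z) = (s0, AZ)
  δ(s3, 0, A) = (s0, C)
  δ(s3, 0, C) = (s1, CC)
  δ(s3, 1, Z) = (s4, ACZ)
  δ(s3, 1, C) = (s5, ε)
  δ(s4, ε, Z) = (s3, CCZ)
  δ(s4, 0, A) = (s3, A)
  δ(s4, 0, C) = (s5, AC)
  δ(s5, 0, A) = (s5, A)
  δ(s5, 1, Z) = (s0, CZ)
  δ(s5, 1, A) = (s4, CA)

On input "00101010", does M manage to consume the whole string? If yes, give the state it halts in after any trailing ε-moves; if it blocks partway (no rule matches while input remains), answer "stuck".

stuck

(s0, 00101010, Z)
  read 0, top Z: go to s3, push CZ → (s3, 0101010, CZ)
  read 0, top C: go to s1, push CC → (s1, 101010, CCZ)
  read 1, top C: go to s0, push ε → (s0, 01010, CZ)
  read 0, top C: go to s1, push A → (s1, 1010, AZ)
No transition for (s1, 1, top A); M blocks with input 1010 remaining.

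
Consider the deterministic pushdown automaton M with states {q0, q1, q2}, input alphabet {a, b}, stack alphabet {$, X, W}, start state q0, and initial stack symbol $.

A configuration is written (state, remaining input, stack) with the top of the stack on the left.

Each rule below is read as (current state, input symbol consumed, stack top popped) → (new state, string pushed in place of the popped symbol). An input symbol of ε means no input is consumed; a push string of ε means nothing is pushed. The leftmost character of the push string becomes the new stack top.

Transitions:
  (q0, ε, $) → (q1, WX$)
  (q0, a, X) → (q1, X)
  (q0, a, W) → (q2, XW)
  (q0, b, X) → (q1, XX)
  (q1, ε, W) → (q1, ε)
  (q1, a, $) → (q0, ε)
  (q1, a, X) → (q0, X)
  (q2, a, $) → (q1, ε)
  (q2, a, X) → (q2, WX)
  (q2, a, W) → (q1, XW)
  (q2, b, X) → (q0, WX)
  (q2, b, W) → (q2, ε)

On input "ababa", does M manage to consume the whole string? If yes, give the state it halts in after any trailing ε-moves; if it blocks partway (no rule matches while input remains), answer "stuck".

q0

(q0, ababa, $) ⊢ (q1, ababa, WX$) ⊢ (q1, ababa, X$) ⊢ (q0, baba, X$) ⊢ (q1, aba, XX$) ⊢ (q0, ba, XX$) ⊢ (q1, a, XXX$) ⊢ (q0, ε, XXX$)
All input consumed; M is in state q0.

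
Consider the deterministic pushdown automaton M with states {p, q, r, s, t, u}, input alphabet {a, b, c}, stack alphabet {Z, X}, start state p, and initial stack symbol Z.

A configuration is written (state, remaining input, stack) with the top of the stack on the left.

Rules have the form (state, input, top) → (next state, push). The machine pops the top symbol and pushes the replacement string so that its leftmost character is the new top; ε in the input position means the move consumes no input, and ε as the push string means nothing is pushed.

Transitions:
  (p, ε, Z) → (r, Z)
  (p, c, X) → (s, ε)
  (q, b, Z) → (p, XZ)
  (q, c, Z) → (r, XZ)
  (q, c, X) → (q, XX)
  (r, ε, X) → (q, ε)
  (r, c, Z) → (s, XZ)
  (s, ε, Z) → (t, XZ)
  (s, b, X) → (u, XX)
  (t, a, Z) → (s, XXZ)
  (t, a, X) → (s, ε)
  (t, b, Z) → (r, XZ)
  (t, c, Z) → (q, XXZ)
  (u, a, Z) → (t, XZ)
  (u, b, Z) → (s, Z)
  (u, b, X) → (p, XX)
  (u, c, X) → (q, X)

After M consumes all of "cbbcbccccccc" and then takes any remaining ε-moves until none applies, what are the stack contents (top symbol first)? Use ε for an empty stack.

(p, cbbcbccccccc, Z)
  ε-move, top Z: go to r, push Z → (r, cbbcbccccccc, Z)
  read c, top Z: go to s, push XZ → (s, bbcbccccccc, XZ)
  read b, top X: go to u, push XX → (u, bcbccccccc, XXZ)
  read b, top X: go to p, push XX → (p, cbccccccc, XXXZ)
  read c, top X: go to s, push ε → (s, bccccccc, XXZ)
  read b, top X: go to u, push XX → (u, ccccccc, XXXZ)
  read c, top X: go to q, push X → (q, cccccc, XXXZ)
  read c, top X: go to q, push XX → (q, ccccc, XXXXZ)
  read c, top X: go to q, push XX → (q, cccc, XXXXXZ)
  read c, top X: go to q, push XX → (q, ccc, XXXXXXZ)
  read c, top X: go to q, push XX → (q, cc, XXXXXXXZ)
  read c, top X: go to q, push XX → (q, c, XXXXXXXXZ)
  read c, top X: go to q, push XX → (q, ε, XXXXXXXXXZ)
All input consumed in state q with stack XXXXXXXXXZ.

XXXXXXXXXZ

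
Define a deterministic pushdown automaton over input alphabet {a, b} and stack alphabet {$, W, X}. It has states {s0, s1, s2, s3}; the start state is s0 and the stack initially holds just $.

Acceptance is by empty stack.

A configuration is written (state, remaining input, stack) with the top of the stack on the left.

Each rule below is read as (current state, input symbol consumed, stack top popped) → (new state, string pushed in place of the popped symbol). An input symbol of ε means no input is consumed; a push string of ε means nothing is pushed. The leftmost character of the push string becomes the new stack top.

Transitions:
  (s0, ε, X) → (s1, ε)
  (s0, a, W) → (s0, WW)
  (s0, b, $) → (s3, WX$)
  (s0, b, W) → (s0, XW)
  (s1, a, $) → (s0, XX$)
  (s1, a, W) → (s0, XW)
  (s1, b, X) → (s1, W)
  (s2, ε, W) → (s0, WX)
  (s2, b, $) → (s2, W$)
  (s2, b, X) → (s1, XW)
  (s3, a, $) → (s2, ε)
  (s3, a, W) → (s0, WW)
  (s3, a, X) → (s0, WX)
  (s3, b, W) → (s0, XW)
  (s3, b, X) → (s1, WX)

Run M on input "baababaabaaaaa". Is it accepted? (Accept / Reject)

(s0, baababaabaaaaa, $) ⊢ (s3, aababaabaaaaa, WX$) ⊢ (s0, ababaabaaaaa, WWX$) ⊢ (s0, babaabaaaaa, WWWX$) ⊢ (s0, abaabaaaaa, XWWWX$) ⊢ (s1, abaabaaaaa, WWWX$) ⊢ (s0, baabaaaaa, XWWWX$) ⊢ (s1, baabaaaaa, WWWX$)
No transition applies at (s1, baabaaaaa, WWWX$); input not fully consumed.

Reject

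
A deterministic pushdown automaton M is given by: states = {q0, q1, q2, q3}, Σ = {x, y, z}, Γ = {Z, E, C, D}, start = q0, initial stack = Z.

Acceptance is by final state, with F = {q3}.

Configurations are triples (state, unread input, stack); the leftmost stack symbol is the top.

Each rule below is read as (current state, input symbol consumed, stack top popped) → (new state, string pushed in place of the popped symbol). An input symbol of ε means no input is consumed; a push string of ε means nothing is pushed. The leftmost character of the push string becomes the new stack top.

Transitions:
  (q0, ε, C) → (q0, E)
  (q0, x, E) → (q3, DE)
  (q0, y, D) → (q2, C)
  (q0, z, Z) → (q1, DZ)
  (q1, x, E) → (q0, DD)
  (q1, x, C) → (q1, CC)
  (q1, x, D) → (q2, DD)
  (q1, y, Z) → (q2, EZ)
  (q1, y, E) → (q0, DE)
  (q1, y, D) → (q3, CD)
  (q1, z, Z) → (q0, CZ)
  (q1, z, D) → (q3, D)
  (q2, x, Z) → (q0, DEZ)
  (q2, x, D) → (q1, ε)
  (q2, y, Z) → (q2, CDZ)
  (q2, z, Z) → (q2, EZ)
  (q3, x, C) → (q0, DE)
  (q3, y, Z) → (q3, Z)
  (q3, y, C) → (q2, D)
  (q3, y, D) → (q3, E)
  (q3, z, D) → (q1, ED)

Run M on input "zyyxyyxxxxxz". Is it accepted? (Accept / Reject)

Accept

(q0, zyyxyyxxxxxz, Z) ⊢ (q1, yyxyyxxxxxz, DZ) ⊢ (q3, yxyyxxxxxz, CDZ) ⊢ (q2, xyyxxxxxz, DDZ) ⊢ (q1, yyxxxxxz, DZ) ⊢ (q3, yxxxxxz, CDZ) ⊢ (q2, xxxxxz, DDZ) ⊢ (q1, xxxxz, DZ) ⊢ (q2, xxxz, DDZ) ⊢ (q1, xxz, DZ) ⊢ (q2, xz, DDZ) ⊢ (q1, z, DZ) ⊢ (q3, ε, DZ)
All input consumed; state q3 ∈ F.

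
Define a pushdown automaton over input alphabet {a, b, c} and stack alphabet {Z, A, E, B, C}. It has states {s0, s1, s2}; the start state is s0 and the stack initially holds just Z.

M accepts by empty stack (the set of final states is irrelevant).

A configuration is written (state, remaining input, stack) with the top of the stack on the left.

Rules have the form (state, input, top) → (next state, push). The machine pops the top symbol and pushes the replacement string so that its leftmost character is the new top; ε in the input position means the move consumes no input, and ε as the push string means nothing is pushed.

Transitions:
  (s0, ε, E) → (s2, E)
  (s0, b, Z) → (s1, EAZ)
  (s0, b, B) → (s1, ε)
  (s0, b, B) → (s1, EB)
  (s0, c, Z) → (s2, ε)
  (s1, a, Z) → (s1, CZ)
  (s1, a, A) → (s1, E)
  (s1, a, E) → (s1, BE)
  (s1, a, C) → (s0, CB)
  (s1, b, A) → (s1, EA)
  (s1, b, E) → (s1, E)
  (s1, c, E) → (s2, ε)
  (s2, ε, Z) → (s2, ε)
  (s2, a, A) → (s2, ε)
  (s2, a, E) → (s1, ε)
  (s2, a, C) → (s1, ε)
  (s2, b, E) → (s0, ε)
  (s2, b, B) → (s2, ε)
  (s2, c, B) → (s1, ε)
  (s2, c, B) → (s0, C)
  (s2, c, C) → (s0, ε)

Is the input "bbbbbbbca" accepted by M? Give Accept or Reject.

One accepting computation: (s0, bbbbbbbca, Z) ⊢ (s1, bbbbbbca, EAZ) ⊢ (s1, bbbbbca, EAZ) ⊢ (s1, bbbbca, EAZ) ⊢ (s1, bbbca, EAZ) ⊢ (s1, bbca, EAZ) ⊢ (s1, bca, EAZ) ⊢ (s1, ca, EAZ) ⊢ (s2, a, AZ) ⊢ (s2, ε, Z) ⊢ (s2, ε, ε)
All input consumed and the stack is empty.

Accept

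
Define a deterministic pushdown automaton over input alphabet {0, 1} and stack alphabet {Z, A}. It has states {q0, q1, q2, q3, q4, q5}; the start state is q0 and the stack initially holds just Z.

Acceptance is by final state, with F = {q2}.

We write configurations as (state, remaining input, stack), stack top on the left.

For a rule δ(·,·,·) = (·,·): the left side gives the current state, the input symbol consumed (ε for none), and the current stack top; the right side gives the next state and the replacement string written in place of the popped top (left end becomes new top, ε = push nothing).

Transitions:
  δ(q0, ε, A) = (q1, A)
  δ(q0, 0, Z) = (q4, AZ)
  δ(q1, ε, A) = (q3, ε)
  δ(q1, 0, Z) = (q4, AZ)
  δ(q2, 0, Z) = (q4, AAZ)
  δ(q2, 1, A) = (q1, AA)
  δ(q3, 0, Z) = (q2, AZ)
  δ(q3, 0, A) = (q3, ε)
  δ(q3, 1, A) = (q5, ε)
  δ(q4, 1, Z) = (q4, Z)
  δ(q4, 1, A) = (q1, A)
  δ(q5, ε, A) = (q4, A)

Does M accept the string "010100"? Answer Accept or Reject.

(q0, 010100, Z) ⊢ (q4, 10100, AZ) ⊢ (q1, 0100, AZ) ⊢ (q3, 0100, Z) ⊢ (q2, 100, AZ) ⊢ (q1, 00, AAZ) ⊢ (q3, 00, AZ) ⊢ (q3, 0, Z) ⊢ (q2, ε, AZ)
All input consumed; state q2 ∈ F.

Accept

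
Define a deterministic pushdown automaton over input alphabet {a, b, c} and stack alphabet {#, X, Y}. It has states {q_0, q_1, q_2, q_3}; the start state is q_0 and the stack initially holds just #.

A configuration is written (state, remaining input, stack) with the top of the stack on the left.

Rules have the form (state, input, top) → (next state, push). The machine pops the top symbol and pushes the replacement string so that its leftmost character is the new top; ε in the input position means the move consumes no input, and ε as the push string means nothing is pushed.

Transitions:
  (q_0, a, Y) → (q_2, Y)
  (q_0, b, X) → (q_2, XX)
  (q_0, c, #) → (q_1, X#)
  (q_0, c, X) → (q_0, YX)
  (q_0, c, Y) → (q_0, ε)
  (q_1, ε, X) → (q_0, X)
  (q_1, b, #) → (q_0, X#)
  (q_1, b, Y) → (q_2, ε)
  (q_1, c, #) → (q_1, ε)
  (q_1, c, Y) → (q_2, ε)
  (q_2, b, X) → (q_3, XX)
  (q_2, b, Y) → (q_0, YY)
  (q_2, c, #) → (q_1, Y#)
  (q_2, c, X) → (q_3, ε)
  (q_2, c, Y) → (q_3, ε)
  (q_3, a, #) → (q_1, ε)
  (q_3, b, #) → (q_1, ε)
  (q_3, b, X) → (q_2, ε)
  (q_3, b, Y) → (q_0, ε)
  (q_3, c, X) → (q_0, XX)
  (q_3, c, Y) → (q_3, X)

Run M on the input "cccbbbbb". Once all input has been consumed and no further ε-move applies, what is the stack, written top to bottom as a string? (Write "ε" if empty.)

(q_0, cccbbbbb, #)
  read c, top #: go to q_1, push X# → (q_1, ccbbbbb, X#)
  ε-move, top X: go to q_0, push X → (q_0, ccbbbbb, X#)
  read c, top X: go to q_0, push YX → (q_0, cbbbbb, YX#)
  read c, top Y: go to q_0, push ε → (q_0, bbbbb, X#)
  read b, top X: go to q_2, push XX → (q_2, bbbb, XX#)
  read b, top X: go to q_3, push XX → (q_3, bbb, XXX#)
  read b, top X: go to q_2, push ε → (q_2, bb, XX#)
  read b, top X: go to q_3, push XX → (q_3, b, XXX#)
  read b, top X: go to q_2, push ε → (q_2, ε, XX#)
All input consumed in state q_2 with stack XX#.

XX#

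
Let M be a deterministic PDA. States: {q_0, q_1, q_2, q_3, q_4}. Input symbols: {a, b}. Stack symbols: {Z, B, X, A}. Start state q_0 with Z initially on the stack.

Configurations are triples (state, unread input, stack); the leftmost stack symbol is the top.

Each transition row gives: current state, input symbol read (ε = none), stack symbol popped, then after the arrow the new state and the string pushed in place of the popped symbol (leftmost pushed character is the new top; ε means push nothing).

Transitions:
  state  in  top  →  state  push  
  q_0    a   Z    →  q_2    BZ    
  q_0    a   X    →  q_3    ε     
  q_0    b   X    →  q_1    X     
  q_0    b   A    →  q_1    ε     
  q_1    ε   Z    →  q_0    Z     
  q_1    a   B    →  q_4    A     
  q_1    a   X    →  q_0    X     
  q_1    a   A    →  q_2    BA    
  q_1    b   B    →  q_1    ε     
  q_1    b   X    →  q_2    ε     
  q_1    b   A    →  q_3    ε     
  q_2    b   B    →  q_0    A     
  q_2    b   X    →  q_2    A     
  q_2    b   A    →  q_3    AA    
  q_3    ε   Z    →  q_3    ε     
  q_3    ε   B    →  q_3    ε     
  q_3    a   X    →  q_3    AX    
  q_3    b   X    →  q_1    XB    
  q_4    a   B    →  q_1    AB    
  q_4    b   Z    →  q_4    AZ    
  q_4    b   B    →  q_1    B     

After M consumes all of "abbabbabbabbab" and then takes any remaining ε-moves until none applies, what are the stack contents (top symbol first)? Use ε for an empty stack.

AZ

(q_0, abbabbabbabbab, Z) ⊢ (q_2, bbabbabbabbab, BZ) ⊢ (q_0, babbabbabbab, AZ) ⊢ (q_1, abbabbabbab, Z) ⊢ (q_0, abbabbabbab, Z) ⊢ (q_2, bbabbabbab, BZ) ⊢ (q_0, babbabbab, AZ) ⊢ (q_1, abbabbab, Z) ⊢ (q_0, abbabbab, Z) ⊢ (q_2, bbabbab, BZ) ⊢ (q_0, babbab, AZ) ⊢ (q_1, abbab, Z) ⊢ (q_0, abbab, Z) ⊢ (q_2, bbab, BZ) ⊢ (q_0, bab, AZ) ⊢ (q_1, ab, Z) ⊢ (q_0, ab, Z) ⊢ (q_2, b, BZ) ⊢ (q_0, ε, AZ)
All input consumed in state q_0 with stack AZ.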